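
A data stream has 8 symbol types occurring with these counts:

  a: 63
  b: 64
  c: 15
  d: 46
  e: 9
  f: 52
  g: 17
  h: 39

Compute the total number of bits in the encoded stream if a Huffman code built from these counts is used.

853

Greedily combine the two least-frequent nodes:
e(9) + c(15) → 24
g(17) + 24 → 41
h(39) + 41 → 80
d(46) + f(52) → 98
a(63) + b(64) → 127
80 + 98 → 178
127 + 178 → 305
The encoded length is the sum of every internal node's weight: 24 + 41 + 80 + 98 + 127 + 178 + 305 = 853 bits.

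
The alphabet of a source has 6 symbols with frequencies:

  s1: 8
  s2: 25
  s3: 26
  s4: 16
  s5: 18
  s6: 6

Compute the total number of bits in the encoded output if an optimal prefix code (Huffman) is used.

Build the Huffman tree bottom-up:
merge s6(6) and s1(8): 14
merge 14 and s4(16): 30
merge s5(18) and s2(25): 43
merge s3(26) and 30: 56
merge 43 and 56: 99
The encoded length is the sum of every internal node's weight: 14 + 30 + 43 + 56 + 99 = 242 bits.

242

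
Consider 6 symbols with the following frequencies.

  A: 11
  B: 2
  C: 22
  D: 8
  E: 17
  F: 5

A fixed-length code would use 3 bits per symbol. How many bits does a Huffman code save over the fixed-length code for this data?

43

Fixed-length: 3 bits × 65 symbols = 195 bits.
Huffman merges:
merge B(2) and F(5): 7
merge 7 and D(8): 15
merge A(11) and 15: 26
merge E(17) and C(22): 39
merge 26 and 39: 65
Huffman total = 7 + 15 + 26 + 39 + 65 = 152 bits.
Saving = 195 − 152 = 43 bits.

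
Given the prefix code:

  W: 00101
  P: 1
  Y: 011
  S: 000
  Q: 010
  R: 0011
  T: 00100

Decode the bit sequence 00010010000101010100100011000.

SPTWQPTYS

Read left to right; each codeword is recognised as soon as it completes (prefix code):
  000→S | 1→P | 00100→T | 00101→W | 010→Q | 1→P | 00100→T | 011→Y | 000→S
Decoded message: SPTWQPTYS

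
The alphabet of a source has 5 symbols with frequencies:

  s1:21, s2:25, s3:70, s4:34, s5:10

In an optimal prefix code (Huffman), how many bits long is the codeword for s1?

4

Repeatedly merge the two smallest:
combine s5(10), s1(21) → 31
combine s2(25), 31 → 56
combine s4(34), 56 → 90
combine s3(70), 90 → 160
s1 sits 4 levels below the root, so its codeword is 4 bits.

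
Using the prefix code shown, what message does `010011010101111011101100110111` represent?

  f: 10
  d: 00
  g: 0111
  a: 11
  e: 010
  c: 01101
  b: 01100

eceaagbag

Read left to right; each codeword is recognised as soon as it completes (prefix code):
  010→e | 01101→c | 010→e | 11→a | 11→a | 0111→g | 01100→b | 11→a | 0111→g
Decoded message: eceaagbag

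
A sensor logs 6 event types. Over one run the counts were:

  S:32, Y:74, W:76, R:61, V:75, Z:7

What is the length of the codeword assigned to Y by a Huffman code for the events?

2

Build the tree from the bottom:
combine Z(7), S(32) → 39
combine 39, R(61) → 100
combine Y(74), V(75) → 149
combine W(76), 100 → 176
combine 149, 176 → 325
Y sits 2 levels below the root, so its codeword is 2 bits.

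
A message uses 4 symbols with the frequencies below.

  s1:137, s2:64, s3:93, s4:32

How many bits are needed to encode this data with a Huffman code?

Build the Huffman tree bottom-up:
s4(32) + s2(64) → 96
s3(93) + 96 → 189
s1(137) + 189 → 326
Each symbol's bit-cost is frequency × depth; summing gives 611 bits (equivalently 96 + 189 + 326).

611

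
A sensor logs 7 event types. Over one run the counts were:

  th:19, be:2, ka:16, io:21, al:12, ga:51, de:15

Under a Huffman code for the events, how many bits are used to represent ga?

Repeatedly merge the two smallest:
be(2) + al(12) → 14
14 + de(15) → 29
ka(16) + th(19) → 35
io(21) + 29 → 50
35 + 50 → 85
ga(51) + 85 → 136
ga sits one level below the root: a 1-bit codeword.

1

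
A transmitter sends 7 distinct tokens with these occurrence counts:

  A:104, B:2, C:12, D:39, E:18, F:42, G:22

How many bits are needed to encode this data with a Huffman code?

Greedily combine the two least-frequent nodes:
combine B(2), C(12) → 14
combine 14, E(18) → 32
combine G(22), 32 → 54
combine D(39), F(42) → 81
combine 54, 81 → 135
combine A(104), 135 → 239
Total encoded bits = sum of merged weights = 14 + 32 + 54 + 81 + 135 + 239 = 555.

555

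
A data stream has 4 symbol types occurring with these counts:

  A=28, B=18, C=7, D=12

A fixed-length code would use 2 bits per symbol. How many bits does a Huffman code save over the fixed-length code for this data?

Fixed-length: 2 bits × 65 symbols = 130 bits.
Huffman merges:
combine C(7), D(12) → 19
combine B(18), 19 → 37
combine A(28), 37 → 65
Huffman total = 19 + 37 + 65 = 121 bits.
Saving = 130 − 121 = 9 bits.

9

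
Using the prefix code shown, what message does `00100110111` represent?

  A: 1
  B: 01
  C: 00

CACAABAA

Read left to right; each codeword is recognised as soon as it completes (prefix code):
  00→C | 1→A | 00→C | 1→A | 1→A | 01→B | 1→A | 1→A
Decoded message: CACAABAA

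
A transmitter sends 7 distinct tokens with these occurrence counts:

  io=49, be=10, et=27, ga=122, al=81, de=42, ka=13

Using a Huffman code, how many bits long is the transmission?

852

Greedily combine the two least-frequent nodes:
be(10) + ka(13) → 23
23 + et(27) → 50
de(42) + io(49) → 91
50 + al(81) → 131
91 + ga(122) → 213
131 + 213 → 344
The encoded length is the sum of every internal node's weight: 23 + 50 + 91 + 131 + 213 + 344 = 852 bits.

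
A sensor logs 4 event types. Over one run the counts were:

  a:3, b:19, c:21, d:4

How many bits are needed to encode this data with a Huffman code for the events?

80

Merge the two smallest weights repeatedly:
a(3) + d(4) → 7
7 + b(19) → 26
c(21) + 26 → 47
Each symbol's bit-cost is frequency × depth; summing gives 80 bits (equivalently 7 + 26 + 47).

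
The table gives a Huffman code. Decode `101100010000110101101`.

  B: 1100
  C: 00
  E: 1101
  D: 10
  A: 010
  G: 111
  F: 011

Read left to right; each codeword is recognised as soon as it completes (prefix code):
  10→D | 1100→B | 010→A | 00→C | 011→F | 010→A | 1101→E
Decoded message: DBACFAE

DBACFAE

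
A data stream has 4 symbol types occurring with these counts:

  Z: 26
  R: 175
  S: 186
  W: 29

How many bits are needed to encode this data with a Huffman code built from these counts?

Build the Huffman tree bottom-up:
merge Z(26) and W(29): 55
merge 55 and R(175): 230
merge S(186) and 230: 416
Each symbol's bit-cost is frequency × depth; summing gives 701 bits (equivalently 55 + 230 + 416).

701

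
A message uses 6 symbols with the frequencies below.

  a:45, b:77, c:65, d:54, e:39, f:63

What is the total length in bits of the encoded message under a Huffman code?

887

Build the Huffman tree bottom-up:
combine e(39), a(45) → 84
combine d(54), f(63) → 117
combine c(65), b(77) → 142
combine 84, 117 → 201
combine 142, 201 → 343
Each symbol's bit-cost is frequency × depth; summing gives 887 bits (equivalently 84 + 117 + 142 + 201 + 343).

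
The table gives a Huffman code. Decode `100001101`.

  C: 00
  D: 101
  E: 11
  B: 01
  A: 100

ACEB

Read left to right; each codeword is recognised as soon as it completes (prefix code):
  100→A | 00→C | 11→E | 01→B
Decoded message: ACEB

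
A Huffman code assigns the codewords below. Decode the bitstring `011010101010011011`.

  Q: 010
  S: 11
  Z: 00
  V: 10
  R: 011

Read left to right; each codeword is recognised as soon as it completes (prefix code):
  011→R | 010→Q | 10→V | 10→V | 10→V | 011→R | 011→R
Decoded message: RQVVVRR

RQVVVRR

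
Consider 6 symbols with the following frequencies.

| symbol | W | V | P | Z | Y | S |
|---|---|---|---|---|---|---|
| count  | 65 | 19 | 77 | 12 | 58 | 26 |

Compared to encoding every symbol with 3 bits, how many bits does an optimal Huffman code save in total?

169

Fixed-length: 3 bits × 257 symbols = 771 bits.
Huffman merges:
Z(12) + V(19) → 31
S(26) + 31 → 57
57 + Y(58) → 115
W(65) + P(77) → 142
115 + 142 → 257
Huffman total = 31 + 57 + 115 + 142 + 257 = 602 bits.
Saving = 771 − 602 = 169 bits.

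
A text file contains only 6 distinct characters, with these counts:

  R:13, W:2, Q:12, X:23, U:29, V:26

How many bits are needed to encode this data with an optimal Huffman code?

251

Build the Huffman tree bottom-up:
combine W(2), Q(12) → 14
combine R(13), 14 → 27
combine X(23), V(26) → 49
combine 27, U(29) → 56
combine 49, 56 → 105
The encoded length is the sum of every internal node's weight: 14 + 27 + 49 + 56 + 105 = 251 bits.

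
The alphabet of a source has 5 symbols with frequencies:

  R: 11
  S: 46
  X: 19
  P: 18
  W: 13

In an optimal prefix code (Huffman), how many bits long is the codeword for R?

3

Huffman merges, smallest pair first:
R(11) + W(13) → 24
P(18) + X(19) → 37
24 + 37 → 61
S(46) + 61 → 107
R sits 3 levels below the root, so its codeword is 3 bits.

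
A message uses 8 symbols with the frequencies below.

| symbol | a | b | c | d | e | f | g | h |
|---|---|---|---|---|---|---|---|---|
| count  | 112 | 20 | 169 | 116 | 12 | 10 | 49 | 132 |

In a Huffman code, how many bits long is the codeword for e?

6

Repeatedly merge the two smallest:
combine f(10), e(12) → 22
combine b(20), 22 → 42
combine 42, g(49) → 91
combine 91, a(112) → 203
combine d(116), h(132) → 248
combine c(169), 203 → 372
combine 248, 372 → 620
e sits 6 levels below the root, so its codeword is 6 bits.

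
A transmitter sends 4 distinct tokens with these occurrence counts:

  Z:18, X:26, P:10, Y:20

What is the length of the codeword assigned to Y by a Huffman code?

Repeatedly merge the two smallest:
P(10) + Z(18) → 28
Y(20) + X(26) → 46
28 + 46 → 74
Y's leaf is at depth 2, giving a 2-bit codeword.

2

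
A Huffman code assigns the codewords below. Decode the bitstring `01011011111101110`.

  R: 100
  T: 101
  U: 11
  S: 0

Read left to right; each codeword is recognised as soon as it completes (prefix code):
  0→S | 101→T | 101→T | 11→U | 11→U | 101→T | 11→U | 0→S
Decoded message: STTUUTUS

STTUUTUS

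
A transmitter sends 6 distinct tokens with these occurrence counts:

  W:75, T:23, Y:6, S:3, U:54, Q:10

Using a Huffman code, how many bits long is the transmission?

337

Greedily combine the two least-frequent nodes:
S(3) + Y(6) → 9
9 + Q(10) → 19
19 + T(23) → 42
42 + U(54) → 96
W(75) + 96 → 171
Each symbol's bit-cost is frequency × depth; summing gives 337 bits (equivalently 9 + 19 + 42 + 96 + 171).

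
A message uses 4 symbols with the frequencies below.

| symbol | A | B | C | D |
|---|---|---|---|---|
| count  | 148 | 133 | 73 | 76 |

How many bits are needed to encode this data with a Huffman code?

Merge the two smallest weights repeatedly:
combine C(73), D(76) → 149
combine B(133), A(148) → 281
combine 149, 281 → 430
The encoded length is the sum of every internal node's weight: 149 + 281 + 430 = 860 bits.

860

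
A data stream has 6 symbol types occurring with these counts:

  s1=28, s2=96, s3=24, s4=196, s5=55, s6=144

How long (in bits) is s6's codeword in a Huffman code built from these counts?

2

Huffman merges, smallest pair first:
merge s3(24) and s1(28): 52
merge 52 and s5(55): 107
merge s2(96) and 107: 203
merge s6(144) and s4(196): 340
merge 203 and 340: 543
s6 sits 2 levels below the root, so its codeword is 2 bits.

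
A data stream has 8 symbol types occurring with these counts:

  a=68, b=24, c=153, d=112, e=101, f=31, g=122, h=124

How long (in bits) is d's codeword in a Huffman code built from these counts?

Build the tree from the bottom:
merge b(24) and f(31): 55
merge 55 and a(68): 123
merge e(101) and d(112): 213
merge g(122) and 123: 245
merge h(124) and c(153): 277
merge 213 and 245: 458
merge 277 and 458: 735
d's leaf is at depth 3, giving a 3-bit codeword.

3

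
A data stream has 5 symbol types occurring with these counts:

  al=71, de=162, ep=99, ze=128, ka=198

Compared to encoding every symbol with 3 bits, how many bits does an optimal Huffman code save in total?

488

Fixed-length: 3 bits × 658 symbols = 1974 bits.
Huffman merges:
al(71) + ep(99) → 170
ze(128) + de(162) → 290
170 + ka(198) → 368
290 + 368 → 658
Huffman total = 170 + 290 + 368 + 658 = 1486 bits.
Saving = 1974 − 1486 = 488 bits.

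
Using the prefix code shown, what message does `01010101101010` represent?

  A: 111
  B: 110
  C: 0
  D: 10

CDDDBDD

Read left to right; each codeword is recognised as soon as it completes (prefix code):
  0→C | 10→D | 10→D | 10→D | 110→B | 10→D | 10→D
Decoded message: CDDDBDD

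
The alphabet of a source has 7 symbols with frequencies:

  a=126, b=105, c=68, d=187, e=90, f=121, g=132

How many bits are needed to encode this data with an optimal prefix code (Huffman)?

Greedily combine the two least-frequent nodes:
merge c(68) and e(90): 158
merge b(105) and f(121): 226
merge a(126) and g(132): 258
merge 158 and d(187): 345
merge 226 and 258: 484
merge 345 and 484: 829
Each symbol's bit-cost is frequency × depth; summing gives 2300 bits (equivalently 158 + 226 + 258 + 345 + 484 + 829).

2300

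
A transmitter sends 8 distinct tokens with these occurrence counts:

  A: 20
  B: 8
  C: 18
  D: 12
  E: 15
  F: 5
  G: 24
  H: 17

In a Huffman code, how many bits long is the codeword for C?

3

Repeatedly merge the two smallest:
combine F(5), B(8) → 13
combine D(12), 13 → 25
combine E(15), H(17) → 32
combine C(18), A(20) → 38
combine G(24), 25 → 49
combine 32, 38 → 70
combine 49, 70 → 119
C sits 3 levels below the root, so its codeword is 3 bits.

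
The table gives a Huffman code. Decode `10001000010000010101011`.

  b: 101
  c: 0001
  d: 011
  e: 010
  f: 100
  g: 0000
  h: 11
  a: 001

fecgebd

Read left to right; each codeword is recognised as soon as it completes (prefix code):
  100→f | 010→e | 0001→c | 0000→g | 010→e | 101→b | 011→d
Decoded message: fecgebd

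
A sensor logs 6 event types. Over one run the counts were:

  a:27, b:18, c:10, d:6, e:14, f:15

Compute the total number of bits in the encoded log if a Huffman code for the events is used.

225

Build the Huffman tree bottom-up:
combine d(6), c(10) → 16
combine e(14), f(15) → 29
combine 16, b(18) → 34
combine a(27), 29 → 56
combine 34, 56 → 90
Each symbol's bit-cost is frequency × depth; summing gives 225 bits (equivalently 16 + 29 + 34 + 56 + 90).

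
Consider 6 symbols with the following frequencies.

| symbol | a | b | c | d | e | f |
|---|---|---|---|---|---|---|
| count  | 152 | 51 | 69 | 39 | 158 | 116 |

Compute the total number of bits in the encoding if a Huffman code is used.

1419

Greedily combine the two least-frequent nodes:
combine d(39), b(51) → 90
combine c(69), 90 → 159
combine f(116), a(152) → 268
combine e(158), 159 → 317
combine 268, 317 → 585
The encoded length is the sum of every internal node's weight: 90 + 159 + 268 + 317 + 585 = 1419 bits.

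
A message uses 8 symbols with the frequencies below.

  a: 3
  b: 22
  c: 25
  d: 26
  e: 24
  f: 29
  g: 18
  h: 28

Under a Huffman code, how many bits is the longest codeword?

4

Merge the two lowest-weight nodes at each step:
merge a(3) and g(18): 21
merge 21 and b(22): 43
merge e(24) and c(25): 49
merge d(26) and h(28): 54
merge f(29) and 43: 72
merge 49 and 54: 103
merge 72 and 103: 175
The first pair merged (a, g) ends up deepest, at depth 4.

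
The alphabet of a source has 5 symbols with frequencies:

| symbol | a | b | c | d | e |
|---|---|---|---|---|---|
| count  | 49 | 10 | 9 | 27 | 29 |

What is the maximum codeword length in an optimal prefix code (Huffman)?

4

Merge the two lowest-weight nodes at each step:
c(9) + b(10) → 19
19 + d(27) → 46
e(29) + 46 → 75
a(49) + 75 → 124
The rarest symbols sit at the bottom; the longest codeword is 4 bits.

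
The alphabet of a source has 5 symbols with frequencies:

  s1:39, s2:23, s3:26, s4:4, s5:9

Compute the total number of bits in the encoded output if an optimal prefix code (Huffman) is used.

212

Build the Huffman tree bottom-up:
combine s4(4), s5(9) → 13
combine 13, s2(23) → 36
combine s3(26), 36 → 62
combine s1(39), 62 → 101
The encoded length is the sum of every internal node's weight: 13 + 36 + 62 + 101 = 212 bits.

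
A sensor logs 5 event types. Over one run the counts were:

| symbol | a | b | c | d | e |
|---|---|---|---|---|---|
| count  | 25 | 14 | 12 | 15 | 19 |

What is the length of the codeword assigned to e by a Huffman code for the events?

2

Repeatedly merge the two smallest:
c(12) + b(14) → 26
d(15) + e(19) → 34
a(25) + 26 → 51
34 + 51 → 85
e's leaf is at depth 2, giving a 2-bit codeword.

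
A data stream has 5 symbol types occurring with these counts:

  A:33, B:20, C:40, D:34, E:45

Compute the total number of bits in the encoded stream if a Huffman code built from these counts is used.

Greedily combine the two least-frequent nodes:
B(20) + A(33) → 53
D(34) + C(40) → 74
E(45) + 53 → 98
74 + 98 → 172
Total encoded bits = sum of merged weights = 53 + 74 + 98 + 172 = 397.

397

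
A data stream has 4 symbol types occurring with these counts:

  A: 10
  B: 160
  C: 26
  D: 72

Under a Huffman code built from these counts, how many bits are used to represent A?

3

Repeatedly merge the two smallest:
A(10) + C(26) → 36
36 + D(72) → 108
108 + B(160) → 268
A sits 3 levels below the root, so its codeword is 3 bits.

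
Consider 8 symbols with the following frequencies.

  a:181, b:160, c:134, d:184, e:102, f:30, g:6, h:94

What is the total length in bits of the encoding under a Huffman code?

2474

Merge the two smallest weights repeatedly:
combine g(6), f(30) → 36
combine 36, h(94) → 130
combine e(102), 130 → 232
combine c(134), b(160) → 294
combine a(181), d(184) → 365
combine 232, 294 → 526
combine 365, 526 → 891
The encoded length is the sum of every internal node's weight: 36 + 130 + 232 + 294 + 365 + 526 + 891 = 2474 bits.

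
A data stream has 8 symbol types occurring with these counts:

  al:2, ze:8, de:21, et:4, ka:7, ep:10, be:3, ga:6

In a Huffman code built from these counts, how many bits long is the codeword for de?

2

Build the tree from the bottom:
merge al(2) and be(3): 5
merge et(4) and 5: 9
merge ga(6) and ka(7): 13
merge ze(8) and 9: 17
merge ep(10) and 13: 23
merge 17 and de(21): 38
merge 23 and 38: 61
de sits 2 levels below the root, so its codeword is 2 bits.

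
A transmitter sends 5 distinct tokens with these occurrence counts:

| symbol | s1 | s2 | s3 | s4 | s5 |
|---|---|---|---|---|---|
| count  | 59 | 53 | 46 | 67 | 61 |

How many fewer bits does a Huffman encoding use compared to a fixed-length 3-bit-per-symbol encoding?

187

Fixed-length: 3 bits × 286 symbols = 858 bits.
Huffman merges:
combine s3(46), s2(53) → 99
combine s1(59), s5(61) → 120
combine s4(67), 99 → 166
combine 120, 166 → 286
Huffman total = 99 + 120 + 166 + 286 = 671 bits.
Saving = 858 − 671 = 187 bits.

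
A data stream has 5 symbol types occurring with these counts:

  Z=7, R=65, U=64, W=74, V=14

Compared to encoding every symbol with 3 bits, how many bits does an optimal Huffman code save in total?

203

Fixed-length: 3 bits × 224 symbols = 672 bits.
Huffman merges:
combine Z(7), V(14) → 21
combine 21, U(64) → 85
combine R(65), W(74) → 139
combine 85, 139 → 224
Huffman total = 21 + 85 + 139 + 224 = 469 bits.
Saving = 672 − 469 = 203 bits.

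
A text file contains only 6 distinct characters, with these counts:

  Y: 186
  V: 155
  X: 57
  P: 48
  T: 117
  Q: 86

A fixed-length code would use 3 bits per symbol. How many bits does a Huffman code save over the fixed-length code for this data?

Fixed-length: 3 bits × 649 symbols = 1947 bits.
Huffman merges:
merge P(48) and X(57): 105
merge Q(86) and 105: 191
merge T(117) and V(155): 272
merge Y(186) and 191: 377
merge 272 and 377: 649
Huffman total = 105 + 191 + 272 + 377 + 649 = 1594 bits.
Saving = 1947 − 1594 = 353 bits.

353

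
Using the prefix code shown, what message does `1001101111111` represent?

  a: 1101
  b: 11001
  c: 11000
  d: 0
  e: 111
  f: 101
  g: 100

gaee

Read left to right; each codeword is recognised as soon as it completes (prefix code):
  100→g | 1101→a | 111→e | 111→e
Decoded message: gaee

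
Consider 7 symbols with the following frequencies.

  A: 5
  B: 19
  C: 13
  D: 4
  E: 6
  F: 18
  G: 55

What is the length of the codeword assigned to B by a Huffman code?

Huffman merges, smallest pair first:
merge D(4) and A(5): 9
merge E(6) and 9: 15
merge C(13) and 15: 28
merge F(18) and B(19): 37
merge 28 and 37: 65
merge G(55) and 65: 120
B sits 3 levels below the root, so its codeword is 3 bits.

3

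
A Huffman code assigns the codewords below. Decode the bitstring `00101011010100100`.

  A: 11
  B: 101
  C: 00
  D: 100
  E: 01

Read left to right; each codeword is recognised as soon as it completes (prefix code):
  00→C | 101→B | 01→E | 101→B | 01→E | 00→C | 100→D
Decoded message: CBEBECD

CBEBECD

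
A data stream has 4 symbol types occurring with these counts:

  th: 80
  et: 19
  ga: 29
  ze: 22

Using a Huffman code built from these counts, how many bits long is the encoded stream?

261

Merge the two smallest weights repeatedly:
et(19) + ze(22) → 41
ga(29) + 41 → 70
70 + th(80) → 150
Each symbol's bit-cost is frequency × depth; summing gives 261 bits (equivalently 41 + 70 + 150).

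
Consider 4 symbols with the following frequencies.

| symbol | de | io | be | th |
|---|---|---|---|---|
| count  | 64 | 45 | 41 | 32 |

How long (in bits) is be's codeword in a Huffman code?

Huffman merges, smallest pair first:
th(32) + be(41) → 73
io(45) + de(64) → 109
73 + 109 → 182
be sits 2 levels below the root, so its codeword is 2 bits.

2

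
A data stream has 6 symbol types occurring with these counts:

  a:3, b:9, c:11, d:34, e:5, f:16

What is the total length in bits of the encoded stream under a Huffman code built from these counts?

Merge the two smallest weights repeatedly:
combine a(3), e(5) → 8
combine 8, b(9) → 17
combine c(11), f(16) → 27
combine 17, 27 → 44
combine d(34), 44 → 78
Each symbol's bit-cost is frequency × depth; summing gives 174 bits (equivalently 8 + 17 + 27 + 44 + 78).

174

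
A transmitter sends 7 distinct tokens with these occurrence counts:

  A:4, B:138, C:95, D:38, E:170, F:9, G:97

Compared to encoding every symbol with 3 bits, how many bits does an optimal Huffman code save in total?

341

Fixed-length: 3 bits × 551 symbols = 1653 bits.
Huffman merges:
combine A(4), F(9) → 13
combine 13, D(38) → 51
combine 51, C(95) → 146
combine G(97), B(138) → 235
combine 146, E(170) → 316
combine 235, 316 → 551
Huffman total = 13 + 51 + 146 + 235 + 316 + 551 = 1312 bits.
Saving = 1653 − 1312 = 341 bits.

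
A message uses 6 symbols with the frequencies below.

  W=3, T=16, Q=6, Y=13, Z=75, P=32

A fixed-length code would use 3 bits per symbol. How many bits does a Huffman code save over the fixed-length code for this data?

151

Fixed-length: 3 bits × 145 symbols = 435 bits.
Huffman merges:
W(3) + Q(6) → 9
9 + Y(13) → 22
T(16) + 22 → 38
P(32) + 38 → 70
70 + Z(75) → 145
Huffman total = 9 + 22 + 38 + 70 + 145 = 284 bits.
Saving = 435 − 284 = 151 bits.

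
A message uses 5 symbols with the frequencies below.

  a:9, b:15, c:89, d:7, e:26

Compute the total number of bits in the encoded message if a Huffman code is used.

Greedily combine the two least-frequent nodes:
merge d(7) and a(9): 16
merge b(15) and 16: 31
merge e(26) and 31: 57
merge 57 and c(89): 146
Each symbol's bit-cost is frequency × depth; summing gives 250 bits (equivalently 16 + 31 + 57 + 146).

250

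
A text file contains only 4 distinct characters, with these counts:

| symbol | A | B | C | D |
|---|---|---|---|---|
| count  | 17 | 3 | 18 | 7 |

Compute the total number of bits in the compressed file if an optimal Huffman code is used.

82

Greedily combine the two least-frequent nodes:
merge B(3) and D(7): 10
merge 10 and A(17): 27
merge C(18) and 27: 45
Each symbol's bit-cost is frequency × depth; summing gives 82 bits (equivalently 10 + 27 + 45).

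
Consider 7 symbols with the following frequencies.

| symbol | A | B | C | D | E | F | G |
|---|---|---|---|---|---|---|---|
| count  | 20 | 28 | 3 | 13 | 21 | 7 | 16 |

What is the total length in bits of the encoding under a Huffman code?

285

Build the Huffman tree bottom-up:
merge C(3) and F(7): 10
merge 10 and D(13): 23
merge G(16) and A(20): 36
merge E(21) and 23: 44
merge B(28) and 36: 64
merge 44 and 64: 108
Total encoded bits = sum of merged weights = 10 + 23 + 36 + 44 + 64 + 108 = 285.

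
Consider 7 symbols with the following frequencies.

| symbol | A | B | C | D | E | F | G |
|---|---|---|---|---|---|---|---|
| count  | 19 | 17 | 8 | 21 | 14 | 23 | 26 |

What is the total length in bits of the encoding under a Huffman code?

Greedily combine the two least-frequent nodes:
merge C(8) and E(14): 22
merge B(17) and A(19): 36
merge D(21) and 22: 43
merge F(23) and G(26): 49
merge 36 and 43: 79
merge 49 and 79: 128
Each symbol's bit-cost is frequency × depth; summing gives 357 bits (equivalently 22 + 36 + 43 + 49 + 79 + 128).

357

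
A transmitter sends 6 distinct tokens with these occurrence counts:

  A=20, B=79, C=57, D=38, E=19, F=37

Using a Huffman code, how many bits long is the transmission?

Merge the two smallest weights repeatedly:
merge E(19) and A(20): 39
merge F(37) and D(38): 75
merge 39 and C(57): 96
merge 75 and B(79): 154
merge 96 and 154: 250
The encoded length is the sum of every internal node's weight: 39 + 75 + 96 + 154 + 250 = 614 bits.

614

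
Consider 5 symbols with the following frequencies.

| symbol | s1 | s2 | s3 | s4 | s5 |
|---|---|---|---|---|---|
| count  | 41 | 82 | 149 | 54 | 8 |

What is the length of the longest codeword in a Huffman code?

4

Merge the two lowest-weight nodes at each step:
combine s5(8), s1(41) → 49
combine 49, s4(54) → 103
combine s2(82), 103 → 185
combine s3(149), 185 → 334
The first pair merged (s5, s1) ends up deepest, at depth 4.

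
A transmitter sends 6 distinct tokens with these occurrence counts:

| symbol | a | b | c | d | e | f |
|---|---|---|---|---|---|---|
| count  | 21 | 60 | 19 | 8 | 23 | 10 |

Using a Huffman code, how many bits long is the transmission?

Greedily combine the two least-frequent nodes:
d(8) + f(10) → 18
18 + c(19) → 37
a(21) + e(23) → 44
37 + 44 → 81
b(60) + 81 → 141
Each symbol's bit-cost is frequency × depth; summing gives 321 bits (equivalently 18 + 37 + 44 + 81 + 141).

321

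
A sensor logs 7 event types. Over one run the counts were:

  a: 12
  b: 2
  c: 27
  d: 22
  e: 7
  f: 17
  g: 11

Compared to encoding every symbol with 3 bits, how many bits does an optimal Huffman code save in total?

40

Fixed-length: 3 bits × 98 symbols = 294 bits.
Huffman merges:
combine b(2), e(7) → 9
combine 9, g(11) → 20
combine a(12), f(17) → 29
combine 20, d(22) → 42
combine c(27), 29 → 56
combine 42, 56 → 98
Huffman total = 9 + 20 + 29 + 42 + 56 + 98 = 254 bits.
Saving = 294 − 254 = 40 bits.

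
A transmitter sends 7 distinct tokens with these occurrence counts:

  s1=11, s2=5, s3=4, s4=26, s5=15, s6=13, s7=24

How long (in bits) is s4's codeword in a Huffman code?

2

Repeatedly merge the two smallest:
s3(4) + s2(5) → 9
9 + s1(11) → 20
s6(13) + s5(15) → 28
20 + s7(24) → 44
s4(26) + 28 → 54
44 + 54 → 98
s4 sits 2 levels below the root, so its codeword is 2 bits.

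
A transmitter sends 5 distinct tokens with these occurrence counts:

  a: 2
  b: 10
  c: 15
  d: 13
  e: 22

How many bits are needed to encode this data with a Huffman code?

136

Greedily combine the two least-frequent nodes:
a(2) + b(10) → 12
12 + d(13) → 25
c(15) + e(22) → 37
25 + 37 → 62
The encoded length is the sum of every internal node's weight: 12 + 25 + 37 + 62 = 136 bits.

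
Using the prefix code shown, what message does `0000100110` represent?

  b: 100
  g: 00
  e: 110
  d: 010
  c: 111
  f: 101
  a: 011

ggbe

Read left to right; each codeword is recognised as soon as it completes (prefix code):
  00→g | 00→g | 100→b | 110→e
Decoded message: ggbe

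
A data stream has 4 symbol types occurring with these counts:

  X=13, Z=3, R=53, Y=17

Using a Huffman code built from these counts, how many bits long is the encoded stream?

135

Greedily combine the two least-frequent nodes:
merge Z(3) and X(13): 16
merge 16 and Y(17): 33
merge 33 and R(53): 86
The encoded length is the sum of every internal node's weight: 16 + 33 + 86 = 135 bits.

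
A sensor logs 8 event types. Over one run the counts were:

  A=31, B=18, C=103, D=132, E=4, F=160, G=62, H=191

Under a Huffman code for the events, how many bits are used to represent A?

Repeatedly merge the two smallest:
merge E(4) and B(18): 22
merge 22 and A(31): 53
merge 53 and G(62): 115
merge C(103) and 115: 218
merge D(132) and F(160): 292
merge H(191) and 218: 409
merge 292 and 409: 701
A's leaf is at depth 5, giving a 5-bit codeword.

5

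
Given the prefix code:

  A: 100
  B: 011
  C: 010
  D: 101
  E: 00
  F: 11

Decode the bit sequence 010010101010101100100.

Read left to right; each codeword is recognised as soon as it completes (prefix code):
  010→C | 010→C | 101→D | 010→C | 101→D | 100→A | 100→A
Decoded message: CCDCDAA

CCDCDAA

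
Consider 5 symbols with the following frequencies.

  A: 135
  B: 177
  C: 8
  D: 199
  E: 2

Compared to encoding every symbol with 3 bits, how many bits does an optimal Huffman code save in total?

Fixed-length: 3 bits × 521 symbols = 1563 bits.
Huffman merges:
combine E(2), C(8) → 10
combine 10, A(135) → 145
combine 145, B(177) → 322
combine D(199), 322 → 521
Huffman total = 10 + 145 + 322 + 521 = 998 bits.
Saving = 1563 − 998 = 565 bits.

565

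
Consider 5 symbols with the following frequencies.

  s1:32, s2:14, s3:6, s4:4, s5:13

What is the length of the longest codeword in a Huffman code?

Merge the two lowest-weight nodes at each step:
s4(4) + s3(6) → 10
10 + s5(13) → 23
s2(14) + 23 → 37
s1(32) + 37 → 69
Maximum depth reached is 4.

4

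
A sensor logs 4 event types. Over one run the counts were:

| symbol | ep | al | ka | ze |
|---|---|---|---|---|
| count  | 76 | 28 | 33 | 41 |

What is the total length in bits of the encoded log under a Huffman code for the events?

341

Merge the two smallest weights repeatedly:
combine al(28), ka(33) → 61
combine ze(41), 61 → 102
combine ep(76), 102 → 178
The encoded length is the sum of every internal node's weight: 61 + 102 + 178 = 341 bits.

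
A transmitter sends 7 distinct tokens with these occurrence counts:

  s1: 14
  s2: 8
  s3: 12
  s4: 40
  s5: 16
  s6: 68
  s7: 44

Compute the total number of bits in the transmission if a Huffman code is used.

Greedily combine the two least-frequent nodes:
s2(8) + s3(12) → 20
s1(14) + s5(16) → 30
20 + 30 → 50
s4(40) + s7(44) → 84
50 + s6(68) → 118
84 + 118 → 202
Each symbol's bit-cost is frequency × depth; summing gives 504 bits (equivalently 20 + 30 + 50 + 84 + 118 + 202).

504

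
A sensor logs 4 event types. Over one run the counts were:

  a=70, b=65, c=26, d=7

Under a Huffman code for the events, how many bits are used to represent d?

3

Build the tree from the bottom:
d(7) + c(26) → 33
33 + b(65) → 98
a(70) + 98 → 168
d sits 3 levels below the root, so its codeword is 3 bits.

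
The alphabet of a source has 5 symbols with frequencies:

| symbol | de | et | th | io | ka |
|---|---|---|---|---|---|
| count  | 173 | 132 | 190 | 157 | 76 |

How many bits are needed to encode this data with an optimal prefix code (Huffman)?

Merge the two smallest weights repeatedly:
ka(76) + et(132) → 208
io(157) + de(173) → 330
th(190) + 208 → 398
330 + 398 → 728
Total encoded bits = sum of merged weights = 208 + 330 + 398 + 728 = 1664.

1664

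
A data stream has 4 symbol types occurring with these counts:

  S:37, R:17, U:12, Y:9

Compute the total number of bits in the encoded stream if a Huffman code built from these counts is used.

134

Greedily combine the two least-frequent nodes:
merge Y(9) and U(12): 21
merge R(17) and 21: 38
merge S(37) and 38: 75
The encoded length is the sum of every internal node's weight: 21 + 38 + 75 = 134 bits.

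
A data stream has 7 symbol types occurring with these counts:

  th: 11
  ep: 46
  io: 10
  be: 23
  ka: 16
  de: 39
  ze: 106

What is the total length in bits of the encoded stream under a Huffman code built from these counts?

599

Merge the two smallest weights repeatedly:
merge io(10) and th(11): 21
merge ka(16) and 21: 37
merge be(23) and 37: 60
merge de(39) and ep(46): 85
merge 60 and 85: 145
merge ze(106) and 145: 251
Each symbol's bit-cost is frequency × depth; summing gives 599 bits (equivalently 21 + 37 + 60 + 85 + 145 + 251).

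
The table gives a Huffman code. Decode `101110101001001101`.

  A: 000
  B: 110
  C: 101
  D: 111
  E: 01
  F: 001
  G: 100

Read left to right; each codeword is recognised as soon as it completes (prefix code):
  101→C | 110→B | 101→C | 001→F | 001→F | 101→C
Decoded message: CBCFFC

CBCFFC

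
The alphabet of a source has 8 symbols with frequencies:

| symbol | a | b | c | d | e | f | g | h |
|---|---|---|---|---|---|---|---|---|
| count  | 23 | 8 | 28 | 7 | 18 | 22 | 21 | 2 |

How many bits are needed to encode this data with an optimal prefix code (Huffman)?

Merge the two smallest weights repeatedly:
merge h(2) and d(7): 9
merge b(8) and 9: 17
merge 17 and e(18): 35
merge g(21) and f(22): 43
merge a(23) and c(28): 51
merge 35 and 43: 78
merge 51 and 78: 129
Total encoded bits = sum of merged weights = 9 + 17 + 35 + 43 + 51 + 78 + 129 = 362.

362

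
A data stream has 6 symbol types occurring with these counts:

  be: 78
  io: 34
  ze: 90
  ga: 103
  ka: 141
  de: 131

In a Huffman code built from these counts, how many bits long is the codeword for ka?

2

Repeatedly merge the two smallest:
combine io(34), be(78) → 112
combine ze(90), ga(103) → 193
combine 112, de(131) → 243
combine ka(141), 193 → 334
combine 243, 334 → 577
ka's leaf is at depth 2, giving a 2-bit codeword.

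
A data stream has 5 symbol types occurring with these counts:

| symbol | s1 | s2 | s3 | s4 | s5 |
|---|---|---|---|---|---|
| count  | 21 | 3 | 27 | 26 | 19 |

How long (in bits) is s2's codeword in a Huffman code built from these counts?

3

Build the tree from the bottom:
merge s2(3) and s5(19): 22
merge s1(21) and 22: 43
merge s4(26) and s3(27): 53
merge 43 and 53: 96
s2 sits 3 levels below the root, so its codeword is 3 bits.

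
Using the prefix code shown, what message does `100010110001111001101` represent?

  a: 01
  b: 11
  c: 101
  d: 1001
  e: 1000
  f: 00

ecebbfba

Read left to right; each codeword is recognised as soon as it completes (prefix code):
  1000→e | 101→c | 1000→e | 11→b | 11→b | 00→f | 11→b | 01→a
Decoded message: ecebbfba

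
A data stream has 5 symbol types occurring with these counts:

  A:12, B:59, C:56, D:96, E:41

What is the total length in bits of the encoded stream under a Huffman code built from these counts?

581

Greedily combine the two least-frequent nodes:
combine A(12), E(41) → 53
combine 53, C(56) → 109
combine B(59), D(96) → 155
combine 109, 155 → 264
The encoded length is the sum of every internal node's weight: 53 + 109 + 155 + 264 = 581 bits.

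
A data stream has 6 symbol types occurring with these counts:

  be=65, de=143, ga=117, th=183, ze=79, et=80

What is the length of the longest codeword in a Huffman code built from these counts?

Merge the two lowest-weight nodes at each step:
be(65) + ze(79) → 144
et(80) + ga(117) → 197
de(143) + 144 → 287
th(183) + 197 → 380
287 + 380 → 667
The first pair merged (be, ze) ends up deepest, at depth 3.

3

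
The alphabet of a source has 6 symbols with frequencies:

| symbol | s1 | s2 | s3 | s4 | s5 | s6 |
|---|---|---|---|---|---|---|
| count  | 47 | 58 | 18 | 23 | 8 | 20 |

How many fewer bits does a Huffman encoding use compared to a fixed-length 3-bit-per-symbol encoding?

Fixed-length: 3 bits × 174 symbols = 522 bits.
Huffman merges:
s5(8) + s3(18) → 26
s6(20) + s4(23) → 43
26 + 43 → 69
s1(47) + s2(58) → 105
69 + 105 → 174
Huffman total = 26 + 43 + 69 + 105 + 174 = 417 bits.
Saving = 522 − 417 = 105 bits.

105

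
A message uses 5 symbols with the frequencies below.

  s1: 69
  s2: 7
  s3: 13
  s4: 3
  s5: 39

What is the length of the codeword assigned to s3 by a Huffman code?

3

Build the tree from the bottom:
s4(3) + s2(7) → 10
10 + s3(13) → 23
23 + s5(39) → 62
62 + s1(69) → 131
The subtree containing s3 is merged 3 times, so code length = 3.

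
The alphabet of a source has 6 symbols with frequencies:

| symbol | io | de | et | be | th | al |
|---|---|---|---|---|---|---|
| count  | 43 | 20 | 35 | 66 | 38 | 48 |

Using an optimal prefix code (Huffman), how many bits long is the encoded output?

Merge the two smallest weights repeatedly:
de(20) + et(35) → 55
th(38) + io(43) → 81
al(48) + 55 → 103
be(66) + 81 → 147
103 + 147 → 250
Total encoded bits = sum of merged weights = 55 + 81 + 103 + 147 + 250 = 636.

636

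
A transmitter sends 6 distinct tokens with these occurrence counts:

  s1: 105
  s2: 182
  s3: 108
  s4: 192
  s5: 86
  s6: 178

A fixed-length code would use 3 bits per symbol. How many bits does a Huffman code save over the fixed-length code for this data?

Fixed-length: 3 bits × 851 symbols = 2553 bits.
Huffman merges:
merge s5(86) and s1(105): 191
merge s3(108) and s6(178): 286
merge s2(182) and 191: 373
merge s4(192) and 286: 478
merge 373 and 478: 851
Huffman total = 191 + 286 + 373 + 478 + 851 = 2179 bits.
Saving = 2553 − 2179 = 374 bits.

374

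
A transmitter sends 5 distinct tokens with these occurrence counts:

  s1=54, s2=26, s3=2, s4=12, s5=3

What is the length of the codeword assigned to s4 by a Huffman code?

Huffman merges, smallest pair first:
combine s3(2), s5(3) → 5
combine 5, s4(12) → 17
combine 17, s2(26) → 43
combine 43, s1(54) → 97
s4 sits 3 levels below the root, so its codeword is 3 bits.

3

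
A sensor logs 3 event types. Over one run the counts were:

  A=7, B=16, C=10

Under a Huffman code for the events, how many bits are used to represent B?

Repeatedly merge the two smallest:
merge A(7) and C(10): 17
merge B(16) and 17: 33
B is a child of the root — depth 1, so its codeword is a single bit.

1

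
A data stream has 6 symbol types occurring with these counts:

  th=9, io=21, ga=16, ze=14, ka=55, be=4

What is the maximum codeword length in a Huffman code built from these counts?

4

Merge the two lowest-weight nodes at each step:
be(4) + th(9) → 13
13 + ze(14) → 27
ga(16) + io(21) → 37
27 + 37 → 64
ka(55) + 64 → 119
Maximum depth reached is 4.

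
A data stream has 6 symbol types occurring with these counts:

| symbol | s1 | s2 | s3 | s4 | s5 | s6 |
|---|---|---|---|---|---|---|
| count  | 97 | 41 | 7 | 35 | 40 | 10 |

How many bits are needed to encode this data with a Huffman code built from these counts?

513

Greedily combine the two least-frequent nodes:
merge s3(7) and s6(10): 17
merge 17 and s4(35): 52
merge s5(40) and s2(41): 81
merge 52 and 81: 133
merge s1(97) and 133: 230
Total encoded bits = sum of merged weights = 17 + 52 + 81 + 133 + 230 = 513.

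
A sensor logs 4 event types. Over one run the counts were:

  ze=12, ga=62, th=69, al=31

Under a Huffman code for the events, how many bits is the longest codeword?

3

Merge the two lowest-weight nodes at each step:
merge ze(12) and al(31): 43
merge 43 and ga(62): 105
merge th(69) and 105: 174
Maximum depth reached is 3.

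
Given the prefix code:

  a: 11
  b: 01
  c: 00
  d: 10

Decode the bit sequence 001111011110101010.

Read left to right; each codeword is recognised as soon as it completes (prefix code):
  00→c | 11→a | 11→a | 01→b | 11→a | 10→d | 10→d | 10→d | 10→d
Decoded message: caabadddd

caabadddd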